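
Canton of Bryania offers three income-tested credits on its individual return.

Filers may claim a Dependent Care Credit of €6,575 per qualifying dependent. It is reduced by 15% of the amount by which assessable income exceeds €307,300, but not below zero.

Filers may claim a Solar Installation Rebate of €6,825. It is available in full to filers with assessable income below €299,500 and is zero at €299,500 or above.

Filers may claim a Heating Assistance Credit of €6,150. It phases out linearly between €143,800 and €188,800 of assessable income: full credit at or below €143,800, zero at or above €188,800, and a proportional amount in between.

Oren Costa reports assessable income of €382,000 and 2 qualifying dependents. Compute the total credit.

€1,945

Dependent Care Credit: base = 2 × €6,575 = €13,150. 15% of the €74,700 excess over €307,300 is €11,205; credit = €13,150 − €11,205 = €1,945.
Solar Installation Rebate: €382,000 meets or exceeds the €299,500 cutoff, so the credit is €0.
Heating Assistance Credit: €382,000 is at or above €188,800, so the credit is €0.
Total: €1,945 + €0 + €0 = €1,945.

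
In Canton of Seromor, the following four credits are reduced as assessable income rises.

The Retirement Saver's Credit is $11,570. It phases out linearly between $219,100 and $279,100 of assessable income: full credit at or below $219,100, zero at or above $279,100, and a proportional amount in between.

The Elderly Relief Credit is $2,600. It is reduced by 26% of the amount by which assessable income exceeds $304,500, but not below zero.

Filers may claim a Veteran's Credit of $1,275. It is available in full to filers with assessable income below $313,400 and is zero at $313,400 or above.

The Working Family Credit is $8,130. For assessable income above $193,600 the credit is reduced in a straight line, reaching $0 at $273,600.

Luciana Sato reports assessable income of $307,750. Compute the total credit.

$3,030

Retirement Saver's Credit: $307,750 is at or above $279,100, so the credit is $0.
Elderly Relief Credit: 26% of the $3,250 excess over $304,500 is $845; credit = $2,600 − $845 = $1,755.
Veteran's Credit: $307,750 is below the $313,400 cutoff, so the full $1,275 applies.
Working Family Credit: $307,750 is at or above $273,600, so the credit is $0.
Total: $0 + $1,755 + $1,275 + $0 = $3,030.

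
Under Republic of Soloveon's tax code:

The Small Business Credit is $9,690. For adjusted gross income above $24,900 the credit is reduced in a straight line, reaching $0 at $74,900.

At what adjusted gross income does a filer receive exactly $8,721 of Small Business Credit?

$8,721 is 8,721/9,690 of the full $9,690, so 969/9,690 of the $50,000 range has been used: income = $24,900 + $50,000 × 969/9,690 = $29,900.

$29,900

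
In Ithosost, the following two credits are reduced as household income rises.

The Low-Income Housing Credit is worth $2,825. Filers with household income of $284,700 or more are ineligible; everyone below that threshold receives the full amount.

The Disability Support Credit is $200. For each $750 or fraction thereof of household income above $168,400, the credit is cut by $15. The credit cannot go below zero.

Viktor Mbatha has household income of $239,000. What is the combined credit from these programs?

Low-Income Housing Credit: $239,000 is below the $284,700 cutoff, so the full $2,825 applies.
Disability Support Credit: income exceeds $168,400 by $70,600 → 95 increments × $15 = $1,425 ≥ base, so the credit is $0.
Total: $2,825 + $0 = $2,825.

$2,825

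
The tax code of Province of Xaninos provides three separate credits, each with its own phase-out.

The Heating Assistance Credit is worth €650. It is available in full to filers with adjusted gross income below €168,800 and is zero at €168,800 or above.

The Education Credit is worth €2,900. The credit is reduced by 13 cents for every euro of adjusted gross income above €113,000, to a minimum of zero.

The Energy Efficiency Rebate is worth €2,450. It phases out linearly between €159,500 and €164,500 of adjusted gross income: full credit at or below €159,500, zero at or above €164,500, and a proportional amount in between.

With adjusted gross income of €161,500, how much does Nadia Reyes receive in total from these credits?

Heating Assistance Credit: €161,500 is below the €168,800 cutoff, so the full €650 applies.
Education Credit: 13% of the €48,500 excess over €113,000 is €6,305 ≥ base, so the credit is €0.
Energy Efficiency Rebate: €161,500 is €2,000 into a €5,000 phase-out range, leaving 3,000/5,000 of the credit: €2,450 × 3,000/5,000 = €1,470.
Total: €650 + €0 + €1,470 = €2,120.

€2,120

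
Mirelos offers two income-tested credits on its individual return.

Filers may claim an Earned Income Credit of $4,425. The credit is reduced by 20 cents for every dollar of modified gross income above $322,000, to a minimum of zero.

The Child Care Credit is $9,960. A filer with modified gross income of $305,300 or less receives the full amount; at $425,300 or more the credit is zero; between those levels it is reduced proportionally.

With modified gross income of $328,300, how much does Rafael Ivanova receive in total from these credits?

Earned Income Credit: 20% of the $6,300 excess over $322,000 is $1,260; credit = $4,425 − $1,260 = $3,165.
Child Care Credit: $328,300 is $23,000 into a $120,000 phase-out range, leaving 97,000/120,000 of the credit: $9,960 × 97,000/120,000 = $8,051.
Total: $3,165 + $8,051 = $11,216.

$11,216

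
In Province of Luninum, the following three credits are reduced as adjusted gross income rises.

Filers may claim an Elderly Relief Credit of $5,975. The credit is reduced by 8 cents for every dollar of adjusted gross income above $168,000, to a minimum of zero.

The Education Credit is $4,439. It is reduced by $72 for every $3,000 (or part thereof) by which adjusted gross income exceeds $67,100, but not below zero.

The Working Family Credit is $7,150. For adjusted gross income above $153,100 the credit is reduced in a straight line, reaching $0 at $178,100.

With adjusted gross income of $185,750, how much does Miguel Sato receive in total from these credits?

Elderly Relief Credit: 8% of the $17,750 excess over $168,000 is $1,420; credit = $5,975 − $1,420 = $4,555.
Education Credit: income exceeds $67,100 by $118,650, which is 40 full-or-partial $3,000 increments; reduction = 40 × $72 = $2,880, leaving $1,559.
Working Family Credit: $185,750 is at or above $178,100, so the credit is $0.
Total: $4,555 + $1,559 + $0 = $6,114.

$6,114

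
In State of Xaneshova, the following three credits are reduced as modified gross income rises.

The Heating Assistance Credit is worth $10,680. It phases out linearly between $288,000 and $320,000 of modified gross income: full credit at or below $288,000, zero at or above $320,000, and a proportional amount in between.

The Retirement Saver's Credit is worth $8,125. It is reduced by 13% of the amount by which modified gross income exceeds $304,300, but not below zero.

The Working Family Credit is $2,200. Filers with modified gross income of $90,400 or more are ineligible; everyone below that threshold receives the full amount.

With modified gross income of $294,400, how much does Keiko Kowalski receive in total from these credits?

Heating Assistance Credit: $294,400 is $6,400 into a $32,000 phase-out range, leaving 25,600/32,000 of the credit: $10,680 × 25,600/32,000 = $8,544.
Retirement Saver's Credit: $294,400 is at or below the $304,300 threshold, so the full $8,125 applies.
Working Family Credit: $294,400 meets or exceeds the $90,400 cutoff, so the credit is $0.
Total: $8,544 + $8,125 + $0 = $16,669.

$16,669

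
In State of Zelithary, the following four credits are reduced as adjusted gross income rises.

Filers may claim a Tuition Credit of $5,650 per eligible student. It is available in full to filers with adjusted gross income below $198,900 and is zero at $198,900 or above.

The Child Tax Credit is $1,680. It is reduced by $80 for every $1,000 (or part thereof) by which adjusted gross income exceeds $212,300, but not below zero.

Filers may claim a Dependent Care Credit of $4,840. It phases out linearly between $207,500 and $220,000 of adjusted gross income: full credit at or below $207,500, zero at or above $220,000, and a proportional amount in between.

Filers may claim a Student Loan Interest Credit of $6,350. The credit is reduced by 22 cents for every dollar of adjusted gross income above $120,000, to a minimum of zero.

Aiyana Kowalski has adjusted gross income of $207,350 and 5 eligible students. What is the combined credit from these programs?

Tuition Credit: base = 5 × $5,650 = $28,250. $207,350 meets or exceeds the $198,900 cutoff, so the credit is $0.
Child Tax Credit: $207,350 is at or below the $212,300 threshold, so the full $1,680 applies.
Dependent Care Credit: $207,350 is at or below the $207,500 threshold, so the full $4,840 applies.
Student Loan Interest Credit: 22% of the $87,350 excess over $120,000 is $19,217 ≥ base, so the credit is $0.
Total: $0 + $1,680 + $4,840 + $0 = $6,520.

$6,520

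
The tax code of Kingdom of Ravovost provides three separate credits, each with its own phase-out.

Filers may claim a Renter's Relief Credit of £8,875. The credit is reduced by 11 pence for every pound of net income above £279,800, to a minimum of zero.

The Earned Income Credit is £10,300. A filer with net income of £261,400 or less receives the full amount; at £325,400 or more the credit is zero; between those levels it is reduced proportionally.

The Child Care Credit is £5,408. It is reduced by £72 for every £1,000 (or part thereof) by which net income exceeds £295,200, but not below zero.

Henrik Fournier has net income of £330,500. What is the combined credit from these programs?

£6,114

Renter's Relief Credit: 11% of the £50,700 excess over £279,800 is £5,577; credit = £8,875 − £5,577 = £3,298.
Earned Income Credit: £330,500 is at or above £325,400, so the credit is £0.
Child Care Credit: income exceeds £295,200 by £35,300, which is 36 full-or-partial £1,000 increments; reduction = 36 × £72 = £2,592, leaving £2,816.
Total: £3,298 + £0 + £2,816 = £6,114.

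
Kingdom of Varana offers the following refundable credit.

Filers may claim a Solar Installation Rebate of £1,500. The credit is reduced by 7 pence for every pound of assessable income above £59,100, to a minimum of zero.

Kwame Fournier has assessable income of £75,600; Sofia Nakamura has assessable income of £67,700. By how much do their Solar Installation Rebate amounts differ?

Kwame (£75,600): Solar Installation Rebate: 7% of the £16,500 excess over £59,100 is £1,155; credit = £1,500 − £1,155 = £345.
Sofia (£67,700): Solar Installation Rebate: 7% of the £8,600 excess over £59,100 is £602; credit = £1,500 − £602 = £898.
Difference: |£345 − £898| = £553.

£553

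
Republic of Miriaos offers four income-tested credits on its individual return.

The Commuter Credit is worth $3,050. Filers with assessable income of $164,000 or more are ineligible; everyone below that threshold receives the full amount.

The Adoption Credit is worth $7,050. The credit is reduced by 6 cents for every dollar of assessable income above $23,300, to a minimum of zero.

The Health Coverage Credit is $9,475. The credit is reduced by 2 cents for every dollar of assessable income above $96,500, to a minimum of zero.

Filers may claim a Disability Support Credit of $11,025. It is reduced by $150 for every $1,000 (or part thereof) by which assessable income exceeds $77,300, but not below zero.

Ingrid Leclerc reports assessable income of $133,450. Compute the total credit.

Commuter Credit: $133,450 is below the $164,000 cutoff, so the full $3,050 applies.
Adoption Credit: 6% of the $110,150 excess over $23,300 is $6,609; credit = $7,050 − $6,609 = $441.
Health Coverage Credit: 2% of the $36,950 excess over $96,500 is $739; credit = $9,475 − $739 = $8,736.
Disability Support Credit: income exceeds $77,300 by $56,150, which is 57 full-or-partial $1,000 increments; reduction = 57 × $150 = $8,550, leaving $2,475.
Total: $3,050 + $441 + $8,736 + $2,475 = $14,702.

$14,702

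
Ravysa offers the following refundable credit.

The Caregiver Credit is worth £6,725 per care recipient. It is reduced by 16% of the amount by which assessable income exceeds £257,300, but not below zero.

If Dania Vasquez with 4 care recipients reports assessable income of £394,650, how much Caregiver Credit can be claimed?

Caregiver Credit: base = 4 × £6,725 = £26,900. 16% of the £137,350 excess over £257,300 is £21,976; credit = £26,900 − £21,976 = £4,924.

£4,924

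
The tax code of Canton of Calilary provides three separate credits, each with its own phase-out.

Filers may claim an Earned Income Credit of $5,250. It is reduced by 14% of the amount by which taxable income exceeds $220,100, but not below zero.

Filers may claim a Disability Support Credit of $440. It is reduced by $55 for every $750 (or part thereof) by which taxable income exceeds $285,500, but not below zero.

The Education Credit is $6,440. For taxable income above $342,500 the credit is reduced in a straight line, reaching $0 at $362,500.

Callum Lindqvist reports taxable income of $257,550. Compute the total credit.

Earned Income Credit: 14% of the $37,450 excess over $220,100 is $5,243; credit = $5,250 − $5,243 = $7.
Disability Support Credit: $257,550 is at or below the $285,500 threshold, so the full $440 applies.
Education Credit: $257,550 is at or below the $342,500 threshold, so the full $6,440 applies.
Total: $7 + $440 + $6,440 = $6,887.

$6,887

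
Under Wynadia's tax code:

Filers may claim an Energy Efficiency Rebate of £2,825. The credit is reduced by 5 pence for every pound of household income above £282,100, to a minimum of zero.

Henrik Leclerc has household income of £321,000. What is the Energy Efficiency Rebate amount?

Energy Efficiency Rebate: 5% of the £38,900 excess over £282,100 is £1,945; credit = £2,825 − £1,945 = £880.

£880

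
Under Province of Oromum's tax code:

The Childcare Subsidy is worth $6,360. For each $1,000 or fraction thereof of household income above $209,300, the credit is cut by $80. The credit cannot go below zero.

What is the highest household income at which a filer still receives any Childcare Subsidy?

After 79 increments the reduction is 79 × $80 = $6,320, leaving $40; one more increment wipes it out. Increment 79 ends at excess 79 × $1,000 = $79,000, so the highest qualifying income is $209,300 + $79,000 = $288,300.

$288,300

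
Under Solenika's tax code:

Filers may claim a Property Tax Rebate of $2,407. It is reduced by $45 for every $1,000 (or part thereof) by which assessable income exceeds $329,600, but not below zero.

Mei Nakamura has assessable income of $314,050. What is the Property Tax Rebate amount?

Property Tax Rebate: $314,050 is at or below the $329,600 threshold, so the full $2,407 applies.

$2,407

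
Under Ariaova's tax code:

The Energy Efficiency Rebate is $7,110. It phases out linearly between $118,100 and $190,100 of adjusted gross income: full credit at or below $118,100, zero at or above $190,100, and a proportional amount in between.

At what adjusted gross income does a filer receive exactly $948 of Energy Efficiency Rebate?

$948 is 948/7,110 of the full $7,110, so 6,162/7,110 of the $72,000 range has been used: income = $118,100 + $72,000 × 6,162/7,110 = $180,500.

$180,500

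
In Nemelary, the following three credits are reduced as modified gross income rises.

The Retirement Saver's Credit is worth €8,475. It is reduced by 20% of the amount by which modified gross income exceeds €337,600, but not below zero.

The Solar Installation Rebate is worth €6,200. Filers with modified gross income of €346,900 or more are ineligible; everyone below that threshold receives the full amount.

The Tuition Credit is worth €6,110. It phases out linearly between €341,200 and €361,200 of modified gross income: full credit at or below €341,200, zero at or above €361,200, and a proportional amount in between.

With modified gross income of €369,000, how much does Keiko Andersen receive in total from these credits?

€2,195

Retirement Saver's Credit: 20% of the €31,400 excess over €337,600 is €6,280; credit = €8,475 − €6,280 = €2,195.
Solar Installation Rebate: €369,000 meets or exceeds the €346,900 cutoff, so the credit is €0.
Tuition Credit: €369,000 is at or above €361,200, so the credit is €0.
Total: €2,195 + €0 + €0 = €2,195.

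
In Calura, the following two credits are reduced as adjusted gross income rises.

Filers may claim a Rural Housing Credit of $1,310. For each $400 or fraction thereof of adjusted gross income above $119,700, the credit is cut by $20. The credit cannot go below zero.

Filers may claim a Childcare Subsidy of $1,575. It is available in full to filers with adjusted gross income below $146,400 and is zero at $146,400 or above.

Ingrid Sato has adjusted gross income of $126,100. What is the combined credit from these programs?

$2,565

Rural Housing Credit: income exceeds $119,700 by $6,400, which is 16 full-or-partial $400 increments; reduction = 16 × $20 = $320, leaving $990.
Childcare Subsidy: $126,100 is below the $146,400 cutoff, so the full $1,575 applies.
Total: $990 + $1,575 = $2,565.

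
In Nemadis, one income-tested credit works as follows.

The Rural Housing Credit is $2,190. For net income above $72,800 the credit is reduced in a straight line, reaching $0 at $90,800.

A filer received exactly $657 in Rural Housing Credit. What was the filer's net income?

$85,400

$657 is 657/2,190 of the full $2,190, so 1,533/2,190 of the $18,000 range has been used: income = $72,800 + $18,000 × 1,533/2,190 = $85,400.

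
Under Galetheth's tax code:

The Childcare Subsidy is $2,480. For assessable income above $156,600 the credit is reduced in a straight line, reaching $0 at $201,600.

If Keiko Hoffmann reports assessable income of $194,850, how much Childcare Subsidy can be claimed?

$372

Childcare Subsidy: $194,850 is $38,250 into a $45,000 phase-out range, leaving 6,750/45,000 of the credit: $2,480 × 6,750/45,000 = $372.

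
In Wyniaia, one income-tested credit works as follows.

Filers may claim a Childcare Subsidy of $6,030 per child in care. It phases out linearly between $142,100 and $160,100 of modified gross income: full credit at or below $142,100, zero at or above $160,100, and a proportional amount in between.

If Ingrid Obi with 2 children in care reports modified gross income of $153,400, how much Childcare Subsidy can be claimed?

Childcare Subsidy: base = 2 × $6,030 = $12,060. $153,400 is $11,300 into a $18,000 phase-out range, leaving 6,700/18,000 of the credit: $12,060 × 6,700/18,000 = $4,489.

$4,489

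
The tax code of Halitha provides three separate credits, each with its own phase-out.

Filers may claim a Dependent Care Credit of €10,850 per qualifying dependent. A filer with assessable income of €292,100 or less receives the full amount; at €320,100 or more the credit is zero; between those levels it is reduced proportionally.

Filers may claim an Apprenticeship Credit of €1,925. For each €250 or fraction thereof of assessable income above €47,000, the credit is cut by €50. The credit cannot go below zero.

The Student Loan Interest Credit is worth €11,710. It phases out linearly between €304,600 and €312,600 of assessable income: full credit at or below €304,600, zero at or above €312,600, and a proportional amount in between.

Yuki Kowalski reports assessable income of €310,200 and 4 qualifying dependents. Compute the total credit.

€18,858

Dependent Care Credit: base = 4 × €10,850 = €43,400. €310,200 is €18,100 into a €28,000 phase-out range, leaving 9,900/28,000 of the credit: €43,400 × 9,900/28,000 = €15,345.
Apprenticeship Credit: income exceeds €47,000 by €263,200 → 1053 increments × €50 = €52,650 ≥ base, so the credit is €0.
Student Loan Interest Credit: €310,200 is €5,600 into a €8,000 phase-out range, leaving 2,400/8,000 of the credit: €11,710 × 2,400/8,000 = €3,513.
Total: €15,345 + €0 + €3,513 = €18,858.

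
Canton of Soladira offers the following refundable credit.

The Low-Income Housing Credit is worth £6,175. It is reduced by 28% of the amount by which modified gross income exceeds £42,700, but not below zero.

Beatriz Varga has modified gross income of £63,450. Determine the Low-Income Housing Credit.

Low-Income Housing Credit: 28% of the £20,750 excess over £42,700 is £5,810; credit = £6,175 − £5,810 = £365.

£365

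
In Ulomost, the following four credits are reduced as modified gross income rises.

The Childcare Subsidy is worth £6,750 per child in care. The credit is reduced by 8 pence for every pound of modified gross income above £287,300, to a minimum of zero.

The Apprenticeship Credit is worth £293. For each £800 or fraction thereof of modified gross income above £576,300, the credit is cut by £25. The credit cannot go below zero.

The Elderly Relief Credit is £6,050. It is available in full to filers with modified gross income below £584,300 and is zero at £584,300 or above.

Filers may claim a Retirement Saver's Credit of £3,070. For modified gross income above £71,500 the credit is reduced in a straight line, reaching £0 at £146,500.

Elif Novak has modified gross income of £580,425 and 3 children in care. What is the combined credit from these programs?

Childcare Subsidy: base = 3 × £6,750 = £20,250. 8% of the £293,125 excess over £287,300 is £23,450 ≥ base, so the credit is £0.
Apprenticeship Credit: income exceeds £576,300 by £4,125, which is 6 full-or-partial £800 increments; reduction = 6 × £25 = £150, leaving £143.
Elderly Relief Credit: £580,425 is below the £584,300 cutoff, so the full £6,050 applies.
Retirement Saver's Credit: £580,425 is at or above £146,500, so the credit is £0.
Total: £0 + £143 + £6,050 + £0 = £6,193.

£6,193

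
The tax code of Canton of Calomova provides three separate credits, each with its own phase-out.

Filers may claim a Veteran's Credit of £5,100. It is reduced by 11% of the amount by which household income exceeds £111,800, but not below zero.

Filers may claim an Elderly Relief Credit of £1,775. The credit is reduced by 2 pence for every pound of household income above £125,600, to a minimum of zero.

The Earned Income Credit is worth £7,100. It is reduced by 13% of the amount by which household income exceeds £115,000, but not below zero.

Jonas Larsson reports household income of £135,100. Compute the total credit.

£8,609

Veteran's Credit: 11% of the £23,300 excess over £111,800 is £2,563; credit = £5,100 − £2,563 = £2,537.
Elderly Relief Credit: 2% of the £9,500 excess over £125,600 is £190; credit = £1,775 − £190 = £1,585.
Earned Income Credit: 13% of the £20,100 excess over £115,000 is £2,613; credit = £7,100 − £2,613 = £4,487.
Total: £2,537 + £1,585 + £4,487 = £8,609.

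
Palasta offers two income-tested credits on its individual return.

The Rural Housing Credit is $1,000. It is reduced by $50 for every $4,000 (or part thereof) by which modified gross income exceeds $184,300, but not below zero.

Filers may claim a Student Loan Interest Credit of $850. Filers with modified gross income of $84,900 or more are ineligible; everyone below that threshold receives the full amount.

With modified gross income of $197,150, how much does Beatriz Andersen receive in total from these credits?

Rural Housing Credit: income exceeds $184,300 by $12,850, which is 4 full-or-partial $4,000 increments; reduction = 4 × $50 = $200, leaving $800.
Student Loan Interest Credit: $197,150 meets or exceeds the $84,900 cutoff, so the credit is $0.
Total: $800 + $0 = $800.

$800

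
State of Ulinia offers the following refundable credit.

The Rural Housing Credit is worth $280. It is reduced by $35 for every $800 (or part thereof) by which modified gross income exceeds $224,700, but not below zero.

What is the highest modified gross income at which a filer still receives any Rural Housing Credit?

$230,300

After 7 increments the reduction is 7 × $35 = $245, leaving $35; one more increment wipes it out. Increment 7 ends at excess 7 × $800 = $5,600, so the highest qualifying income is $224,700 + $5,600 = $230,300.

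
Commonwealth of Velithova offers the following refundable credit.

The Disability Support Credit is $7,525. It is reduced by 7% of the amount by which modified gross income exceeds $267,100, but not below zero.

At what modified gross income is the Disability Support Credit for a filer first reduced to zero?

$374,600

The credit falls by 7% of each dollar above $267,100, so it reaches zero when the excess is $7,525 / 7% = $107,500: income = $267,100 + $107,500 = $374,600.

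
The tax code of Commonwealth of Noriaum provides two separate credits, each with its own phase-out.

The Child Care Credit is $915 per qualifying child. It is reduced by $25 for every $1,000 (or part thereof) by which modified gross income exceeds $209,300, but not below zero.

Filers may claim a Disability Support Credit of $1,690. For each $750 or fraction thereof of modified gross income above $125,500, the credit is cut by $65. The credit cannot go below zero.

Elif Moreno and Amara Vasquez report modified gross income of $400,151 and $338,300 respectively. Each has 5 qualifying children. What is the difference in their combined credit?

Elif ($400,151): Child Care Credit: base = 5 × $915 = $4,575. income exceeds $209,300 by $190,851 → 191 increments × $25 = $4,775 ≥ base, so the credit is $0. Disability Support Credit: income exceeds $125,500 by $274,651 → 367 increments × $65 = $23,855 ≥ base, so the credit is $0. total $0 + $0 = $0
Amara ($338,300): Child Care Credit: base = 5 × $915 = $4,575. income exceeds $209,300 by $129,000, which is 129 full-or-partial $1,000 increments; reduction = 129 × $25 = $3,225, leaving $1,350. Disability Support Credit: income exceeds $125,500 by $212,800 → 284 increments × $65 = $18,460 ≥ base, so the credit is $0. total $1,350 + $0 = $1,350
Difference: |$0 − $1,350| = $1,350.

$1,350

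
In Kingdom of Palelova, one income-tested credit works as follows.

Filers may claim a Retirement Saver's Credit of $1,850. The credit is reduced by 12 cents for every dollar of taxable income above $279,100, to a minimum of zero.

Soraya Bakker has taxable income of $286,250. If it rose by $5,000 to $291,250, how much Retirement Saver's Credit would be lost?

$600

At $286,250 — 12% of the $7,150 excess over $279,100 is $858; credit = $1,850 − $858 = $992.
At $291,250 — 12% of the $12,150 excess over $279,100 is $1,458; credit = $1,850 − $1,458 = $392.
Lost: $992 − $392 = $600.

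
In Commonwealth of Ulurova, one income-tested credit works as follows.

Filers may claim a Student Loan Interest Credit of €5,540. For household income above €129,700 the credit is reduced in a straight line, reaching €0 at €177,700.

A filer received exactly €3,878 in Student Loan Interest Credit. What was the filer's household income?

€3,878 is 3,878/5,540 of the full €5,540, so 1,662/5,540 of the €48,000 range has been used: income = €129,700 + €48,000 × 1,662/5,540 = €144,100.

€144,100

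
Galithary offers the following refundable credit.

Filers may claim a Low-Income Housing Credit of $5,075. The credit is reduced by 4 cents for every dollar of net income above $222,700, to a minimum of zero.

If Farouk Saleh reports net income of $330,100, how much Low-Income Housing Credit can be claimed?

Low-Income Housing Credit: 4% of the $107,400 excess over $222,700 is $4,296; credit = $5,075 − $4,296 = $779.

$779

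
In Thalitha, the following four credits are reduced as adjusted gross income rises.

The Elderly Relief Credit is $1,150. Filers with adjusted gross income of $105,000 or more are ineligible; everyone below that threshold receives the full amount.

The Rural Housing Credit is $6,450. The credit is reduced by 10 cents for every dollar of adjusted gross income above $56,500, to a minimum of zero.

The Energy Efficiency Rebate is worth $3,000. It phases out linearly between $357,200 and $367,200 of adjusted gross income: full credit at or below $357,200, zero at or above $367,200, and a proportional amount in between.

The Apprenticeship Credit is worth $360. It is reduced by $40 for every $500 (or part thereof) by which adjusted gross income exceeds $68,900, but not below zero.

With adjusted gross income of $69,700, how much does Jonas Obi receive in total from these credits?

Elderly Relief Credit: $69,700 is below the $105,000 cutoff, so the full $1,150 applies.
Rural Housing Credit: 10% of the $13,200 excess over $56,500 is $1,320; credit = $6,450 − $1,320 = $5,130.
Energy Efficiency Rebate: $69,700 is at or below the $357,200 threshold, so the full $3,000 applies.
Apprenticeship Credit: income exceeds $68,900 by $800, which is 2 full-or-partial $500 increments; reduction = 2 × $40 = $80, leaving $280.
Total: $1,150 + $5,130 + $3,000 + $280 = $9,560.

$9,560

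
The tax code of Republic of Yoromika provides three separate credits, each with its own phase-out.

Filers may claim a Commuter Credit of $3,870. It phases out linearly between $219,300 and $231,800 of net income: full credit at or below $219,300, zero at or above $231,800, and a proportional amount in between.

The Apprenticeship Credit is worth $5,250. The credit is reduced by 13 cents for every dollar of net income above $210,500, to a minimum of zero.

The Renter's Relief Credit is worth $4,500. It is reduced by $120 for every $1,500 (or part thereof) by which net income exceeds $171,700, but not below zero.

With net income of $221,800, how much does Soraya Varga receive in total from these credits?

$7,297

Commuter Credit: $221,800 is $2,500 into a $12,500 phase-out range, leaving 10,000/12,500 of the credit: $3,870 × 10,000/12,500 = $3,096.
Apprenticeship Credit: 13% of the $11,300 excess over $210,500 is $1,469; credit = $5,250 − $1,469 = $3,781.
Renter's Relief Credit: income exceeds $171,700 by $50,100, which is 34 full-or-partial $1,500 increments; reduction = 34 × $120 = $4,080, leaving $420.
Total: $3,096 + $3,781 + $420 = $7,297.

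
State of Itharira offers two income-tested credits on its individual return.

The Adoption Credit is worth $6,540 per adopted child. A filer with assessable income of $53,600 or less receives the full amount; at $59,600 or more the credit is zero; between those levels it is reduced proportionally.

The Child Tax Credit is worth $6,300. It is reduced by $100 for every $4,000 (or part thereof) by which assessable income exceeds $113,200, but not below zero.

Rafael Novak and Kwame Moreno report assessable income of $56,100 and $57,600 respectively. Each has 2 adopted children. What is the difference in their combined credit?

$3,270

Rafael ($56,100): Adoption Credit: base = 2 × $6,540 = $13,080. $56,100 is $2,500 into a $6,000 phase-out range, leaving 3,500/6,000 of the credit: $13,080 × 3,500/6,000 = $7,630. Child Tax Credit: $56,100 is at or below the $113,200 threshold, so the full $6,300 applies. total $7,630 + $6,300 = $13,930
Kwame ($57,600): Adoption Credit: base = 2 × $6,540 = $13,080. $57,600 is $4,000 into a $6,000 phase-out range, leaving 2,000/6,000 of the credit: $13,080 × 2,000/6,000 = $4,360. Child Tax Credit: $57,600 is at or below the $113,200 threshold, so the full $6,300 applies. total $4,360 + $6,300 = $10,660
Difference: |$13,930 − $10,660| = $3,270.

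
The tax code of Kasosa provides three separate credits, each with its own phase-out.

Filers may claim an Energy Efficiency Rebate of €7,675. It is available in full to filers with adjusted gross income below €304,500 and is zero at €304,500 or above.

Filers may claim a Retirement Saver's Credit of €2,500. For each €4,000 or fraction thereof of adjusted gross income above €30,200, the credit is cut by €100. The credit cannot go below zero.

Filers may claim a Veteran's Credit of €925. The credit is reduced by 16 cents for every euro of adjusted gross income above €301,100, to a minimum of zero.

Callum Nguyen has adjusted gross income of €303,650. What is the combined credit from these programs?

Energy Efficiency Rebate: €303,650 is below the €304,500 cutoff, so the full €7,675 applies.
Retirement Saver's Credit: income exceeds €30,200 by €273,450 → 69 increments × €100 = €6,900 ≥ base, so the credit is €0.
Veteran's Credit: 16% of the €2,550 excess over €301,100 is €408; credit = €925 − €408 = €517.
Total: €7,675 + €0 + €517 = €8,192.

€8,192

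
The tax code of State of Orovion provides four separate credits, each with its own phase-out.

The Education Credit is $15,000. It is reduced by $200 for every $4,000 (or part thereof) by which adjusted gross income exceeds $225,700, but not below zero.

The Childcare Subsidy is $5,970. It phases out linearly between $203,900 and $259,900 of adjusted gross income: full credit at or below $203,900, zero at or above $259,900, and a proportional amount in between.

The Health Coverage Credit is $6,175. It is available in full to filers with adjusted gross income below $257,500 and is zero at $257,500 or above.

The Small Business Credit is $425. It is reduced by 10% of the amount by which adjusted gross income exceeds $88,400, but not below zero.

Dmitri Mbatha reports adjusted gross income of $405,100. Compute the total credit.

Education Credit: income exceeds $225,700 by $179,400, which is 45 full-or-partial $4,000 increments; reduction = 45 × $200 = $9,000, leaving $6,000.
Childcare Subsidy: $405,100 is at or above $259,900, so the credit is $0.
Health Coverage Credit: $405,100 meets or exceeds the $257,500 cutoff, so the credit is $0.
Small Business Credit: 10% of the $316,700 excess over $88,400 is $31,670 ≥ base, so the credit is $0.
Total: $6,000 + $0 + $0 + $0 = $6,000.

$6,000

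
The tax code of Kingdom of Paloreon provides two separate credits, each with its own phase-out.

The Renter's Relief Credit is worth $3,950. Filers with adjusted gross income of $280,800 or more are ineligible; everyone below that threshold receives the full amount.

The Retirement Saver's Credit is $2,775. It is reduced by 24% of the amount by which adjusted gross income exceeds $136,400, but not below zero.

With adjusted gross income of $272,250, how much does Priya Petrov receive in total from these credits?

Renter's Relief Credit: $272,250 is below the $280,800 cutoff, so the full $3,950 applies.
Retirement Saver's Credit: 24% of the $135,850 excess over $136,400 is $32,604 ≥ base, so the credit is $0.
Total: $3,950 + $0 = $3,950.

$3,950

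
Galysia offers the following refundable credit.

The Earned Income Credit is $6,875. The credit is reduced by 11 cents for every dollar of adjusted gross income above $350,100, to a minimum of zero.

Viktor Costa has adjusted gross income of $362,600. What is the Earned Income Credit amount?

$5,500

Earned Income Credit: 11% of the $12,500 excess over $350,100 is $1,375; credit = $6,875 − $1,375 = $5,500.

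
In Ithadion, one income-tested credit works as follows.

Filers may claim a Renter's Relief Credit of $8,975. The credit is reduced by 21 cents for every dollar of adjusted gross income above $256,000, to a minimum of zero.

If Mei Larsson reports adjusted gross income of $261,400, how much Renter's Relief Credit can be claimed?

Renter's Relief Credit: 21% of the $5,400 excess over $256,000 is $1,134; credit = $8,975 − $1,134 = $7,841.

$7,841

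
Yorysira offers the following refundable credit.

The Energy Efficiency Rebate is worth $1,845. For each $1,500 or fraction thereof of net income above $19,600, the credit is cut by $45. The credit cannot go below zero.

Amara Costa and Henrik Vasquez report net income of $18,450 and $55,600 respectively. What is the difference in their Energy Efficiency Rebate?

$1,080

Amara ($18,450): Energy Efficiency Rebate: $18,450 is at or below the $19,600 threshold, so the full $1,845 applies.
Henrik ($55,600): Energy Efficiency Rebate: income exceeds $19,600 by $36,000, which is 24 full-or-partial $1,500 increments; reduction = 24 × $45 = $1,080, leaving $765.
Difference: |$1,845 − $765| = $1,080.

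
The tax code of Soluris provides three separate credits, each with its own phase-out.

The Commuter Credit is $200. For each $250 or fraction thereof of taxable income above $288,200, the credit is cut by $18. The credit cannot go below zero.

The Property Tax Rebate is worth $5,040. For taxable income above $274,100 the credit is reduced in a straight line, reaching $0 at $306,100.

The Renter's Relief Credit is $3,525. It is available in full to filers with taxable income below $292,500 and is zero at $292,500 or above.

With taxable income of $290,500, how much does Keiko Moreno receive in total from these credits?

Commuter Credit: income exceeds $288,200 by $2,300, which is 10 full-or-partial $250 increments; reduction = 10 × $18 = $180, leaving $20.
Property Tax Rebate: $290,500 is $16,400 into a $32,000 phase-out range, leaving 15,600/32,000 of the credit: $5,040 × 15,600/32,000 = $2,457.
Renter's Relief Credit: $290,500 is below the $292,500 cutoff, so the full $3,525 applies.
Total: $20 + $2,457 + $3,525 = $6,002.

$6,002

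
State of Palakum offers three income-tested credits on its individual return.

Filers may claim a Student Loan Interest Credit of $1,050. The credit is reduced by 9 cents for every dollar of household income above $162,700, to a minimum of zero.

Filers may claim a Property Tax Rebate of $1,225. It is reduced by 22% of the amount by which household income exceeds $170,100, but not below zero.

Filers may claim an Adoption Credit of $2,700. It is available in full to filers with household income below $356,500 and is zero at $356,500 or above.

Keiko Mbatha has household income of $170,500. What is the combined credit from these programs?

$4,185

Student Loan Interest Credit: 9% of the $7,800 excess over $162,700 is $702; credit = $1,050 − $702 = $348.
Property Tax Rebate: 22% of the $400 excess over $170,100 is $88; credit = $1,225 − $88 = $1,137.
Adoption Credit: $170,500 is below the $356,500 cutoff, so the full $2,700 applies.
Total: $348 + $1,137 + $2,700 = $4,185.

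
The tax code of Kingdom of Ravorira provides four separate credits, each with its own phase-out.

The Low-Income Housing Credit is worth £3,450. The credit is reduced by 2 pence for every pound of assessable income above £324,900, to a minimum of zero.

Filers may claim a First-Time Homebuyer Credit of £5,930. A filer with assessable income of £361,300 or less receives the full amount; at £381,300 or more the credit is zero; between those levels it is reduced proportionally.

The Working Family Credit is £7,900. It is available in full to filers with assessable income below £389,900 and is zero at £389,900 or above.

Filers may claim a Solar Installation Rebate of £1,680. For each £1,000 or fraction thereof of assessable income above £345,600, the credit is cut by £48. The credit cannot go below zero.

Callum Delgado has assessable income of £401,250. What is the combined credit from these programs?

Low-Income Housing Credit: 2% of the £76,350 excess over £324,900 is £1,527; credit = £3,450 − £1,527 = £1,923.
First-Time Homebuyer Credit: £401,250 is at or above £381,300, so the credit is £0.
Working Family Credit: £401,250 meets or exceeds the £389,900 cutoff, so the credit is £0.
Solar Installation Rebate: income exceeds £345,600 by £55,650 → 56 increments × £48 = £2,688 ≥ base, so the credit is £0.
Total: £1,923 + £0 + £0 + £0 = £1,923.

£1,923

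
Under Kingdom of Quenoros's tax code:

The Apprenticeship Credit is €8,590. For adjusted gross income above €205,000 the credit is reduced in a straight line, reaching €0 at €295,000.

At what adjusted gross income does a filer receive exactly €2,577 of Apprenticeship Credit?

€268,000

€2,577 is 2,577/8,590 of the full €8,590, so 6,013/8,590 of the €90,000 range has been used: income = €205,000 + €90,000 × 6,013/8,590 = €268,000.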